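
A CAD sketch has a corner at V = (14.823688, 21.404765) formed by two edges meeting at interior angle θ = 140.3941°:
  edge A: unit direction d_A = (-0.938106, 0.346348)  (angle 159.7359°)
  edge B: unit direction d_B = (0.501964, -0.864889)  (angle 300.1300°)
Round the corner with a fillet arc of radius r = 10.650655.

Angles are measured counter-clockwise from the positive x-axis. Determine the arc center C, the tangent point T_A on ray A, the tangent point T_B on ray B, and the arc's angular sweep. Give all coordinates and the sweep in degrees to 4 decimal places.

bisector direction at 229.9330° = (-0.643684,-0.765292)
center distance |VC| = r/sin(θ/2) = 10.650655/sin(70.1971°) = 11.320087
C = V + |VC|·bis = (7.5371,12.7416)
T_A = V + ((C−V)·d_A)·d_A = V + 3.8351·d_A = (11.2260,22.7330)
T_B = V + ((C−V)·d_B)·d_B = V + 3.8351·d_B = (16.7488,18.0878)
sweep = 180° − θ = 39.6059°

center=(7.5371,12.7416) T_A=(11.2260,22.7330) T_B=(16.7488,18.0878) sweep=39.6059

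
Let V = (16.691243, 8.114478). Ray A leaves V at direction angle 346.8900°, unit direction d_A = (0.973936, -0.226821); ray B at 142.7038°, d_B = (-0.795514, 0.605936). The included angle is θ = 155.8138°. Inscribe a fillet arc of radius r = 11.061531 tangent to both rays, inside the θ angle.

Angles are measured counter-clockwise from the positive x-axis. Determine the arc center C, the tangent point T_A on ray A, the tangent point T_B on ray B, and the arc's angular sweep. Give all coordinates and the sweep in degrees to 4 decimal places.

center=(21.5085,18.3501) T_A=(18.9995,7.5769) T_B=(14.8059,9.5505) sweep=24.1862

bisector direction at 64.7969° = (0.425828,0.904804)
center distance |VC| = r/sin(θ/2) = 11.061531/sin(77.9069°) = 11.312574
C = V + |VC|·bis = (21.5085,18.3501)
T_A = V + ((C−V)·d_A)·d_A = V + 2.3700·d_A = (18.9995,7.5769)
T_B = V + ((C−V)·d_B)·d_B = V + 2.3700·d_B = (14.8059,9.5505)
sweep = 180° − θ = 24.1862°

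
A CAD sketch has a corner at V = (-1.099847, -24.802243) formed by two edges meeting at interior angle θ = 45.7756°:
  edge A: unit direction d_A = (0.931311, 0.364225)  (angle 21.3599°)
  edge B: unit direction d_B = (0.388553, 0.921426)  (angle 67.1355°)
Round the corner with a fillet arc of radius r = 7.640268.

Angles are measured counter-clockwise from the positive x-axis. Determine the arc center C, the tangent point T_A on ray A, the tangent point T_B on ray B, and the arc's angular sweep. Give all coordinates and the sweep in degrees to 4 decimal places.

bisector direction at 44.2477° = (0.716330,0.697762)
center distance |VC| = r/sin(θ/2) = 7.640268/sin(22.8878°) = 19.644438
C = V + |VC|·bis = (12.9721,-11.0951)
T_A = V + ((C−V)·d_A)·d_A = V + 18.0978·d_A = (15.7548,-18.2106)
T_B = V + ((C−V)·d_B)·d_B = V + 18.0978·d_B = (5.9321,-8.1265)
sweep = 180° − θ = 134.2244°

center=(12.9721,-11.0951) T_A=(15.7548,-18.2106) T_B=(5.9321,-8.1265) sweep=134.2244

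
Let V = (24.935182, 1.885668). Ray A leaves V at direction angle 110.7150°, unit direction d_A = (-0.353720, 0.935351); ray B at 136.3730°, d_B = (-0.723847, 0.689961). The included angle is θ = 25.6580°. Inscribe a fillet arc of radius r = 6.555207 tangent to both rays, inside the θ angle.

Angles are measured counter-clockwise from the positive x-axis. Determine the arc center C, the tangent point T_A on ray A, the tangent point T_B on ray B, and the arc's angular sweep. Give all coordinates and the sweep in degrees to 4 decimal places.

center=(8.6218,26.4914) T_A=(14.7532,28.8101) T_B=(4.0990,21.7465) sweep=154.3420

bisector direction at 123.5440° = (-0.552577,0.833462)
center distance |VC| = r/sin(θ/2) = 6.555207/sin(12.8290°) = 29.522369
C = V + |VC|·bis = (8.6218,26.4914)
T_A = V + ((C−V)·d_A)·d_A = V + 28.7854·d_A = (14.7532,28.8101)
T_B = V + ((C−V)·d_B)·d_B = V + 28.7854·d_B = (4.0990,21.7465)
sweep = 180° − θ = 154.3420°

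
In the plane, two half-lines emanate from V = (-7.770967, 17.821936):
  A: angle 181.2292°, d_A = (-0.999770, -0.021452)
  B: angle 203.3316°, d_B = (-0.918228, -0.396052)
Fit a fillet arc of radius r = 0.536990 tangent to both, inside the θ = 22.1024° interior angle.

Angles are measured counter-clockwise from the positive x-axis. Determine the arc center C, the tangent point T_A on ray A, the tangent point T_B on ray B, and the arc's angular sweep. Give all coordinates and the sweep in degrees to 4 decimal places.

bisector direction at 192.2804° = (-0.977118,-0.212696)
center distance |VC| = r/sin(θ/2) = 0.536990/sin(11.0512°) = 2.801403
C = V + |VC|·bis = (-10.5083,17.2261)
T_A = V + ((C−V)·d_A)·d_A = V + 2.7495·d_A = (-10.5198,17.7630)
T_B = V + ((C−V)·d_B)·d_B = V + 2.7495·d_B = (-10.2956,16.7330)
sweep = 180° − θ = 157.8976°

center=(-10.5083,17.2261) T_A=(-10.5198,17.7630) T_B=(-10.2956,16.7330) sweep=157.8976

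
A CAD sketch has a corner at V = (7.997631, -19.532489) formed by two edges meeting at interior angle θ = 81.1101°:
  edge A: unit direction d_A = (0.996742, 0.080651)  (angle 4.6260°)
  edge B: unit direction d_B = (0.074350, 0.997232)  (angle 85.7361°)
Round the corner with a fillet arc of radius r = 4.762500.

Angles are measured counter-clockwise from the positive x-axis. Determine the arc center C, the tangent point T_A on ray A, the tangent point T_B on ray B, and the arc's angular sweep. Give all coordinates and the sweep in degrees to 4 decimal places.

bisector direction at 45.1811° = (0.704869,0.709338)
center distance |VC| = r/sin(θ/2) = 4.762500/sin(40.5551°) = 7.324913
C = V + |VC|·bis = (13.1607,-14.3367)
T_A = V + ((C−V)·d_A)·d_A = V + 5.5653·d_A = (13.5448,-19.0836)
T_B = V + ((C−V)·d_B)·d_B = V + 5.5653·d_B = (8.4114,-13.9826)
sweep = 180° − θ = 98.8899°

center=(13.1607,-14.3367) T_A=(13.5448,-19.0836) T_B=(8.4114,-13.9826) sweep=98.8899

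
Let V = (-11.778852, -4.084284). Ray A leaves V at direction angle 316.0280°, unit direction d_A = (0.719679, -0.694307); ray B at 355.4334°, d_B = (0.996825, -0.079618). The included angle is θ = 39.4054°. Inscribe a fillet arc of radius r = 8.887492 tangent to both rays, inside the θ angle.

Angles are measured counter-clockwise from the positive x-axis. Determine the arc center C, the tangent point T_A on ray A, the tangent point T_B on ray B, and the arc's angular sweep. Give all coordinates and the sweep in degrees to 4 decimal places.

bisector direction at 335.7307° = (0.911624,-0.411026)
center distance |VC| = r/sin(θ/2) = 8.887492/sin(19.7027°) = 26.361458
C = V + |VC|·bis = (12.2529,-14.9195)
T_A = V + ((C−V)·d_A)·d_A = V + 24.8181·d_A = (6.0822,-21.3157)
T_B = V + ((C−V)·d_B)·d_B = V + 24.8181·d_B = (12.9605,-6.0602)
sweep = 180° − θ = 140.5946°

center=(12.2529,-14.9195) T_A=(6.0822,-21.3157) T_B=(12.9605,-6.0602) sweep=140.5946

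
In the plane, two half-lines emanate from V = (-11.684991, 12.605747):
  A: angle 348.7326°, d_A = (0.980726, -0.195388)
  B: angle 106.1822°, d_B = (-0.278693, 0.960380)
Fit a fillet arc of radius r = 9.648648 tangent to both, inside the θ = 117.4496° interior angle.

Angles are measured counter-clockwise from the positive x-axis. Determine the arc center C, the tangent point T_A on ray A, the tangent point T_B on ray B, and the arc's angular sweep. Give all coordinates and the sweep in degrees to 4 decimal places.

center=(-4.0520,20.9233) T_A=(-5.9372,11.4606) T_B=(-13.3183,18.2343) sweep=62.5504

bisector direction at 47.4574° = (0.676138,0.736775)
center distance |VC| = r/sin(θ/2) = 9.648648/sin(58.7248°) = 11.289146
C = V + |VC|·bis = (-4.0520,20.9233)
T_A = V + ((C−V)·d_A)·d_A = V + 5.8608·d_A = (-5.9372,11.4606)
T_B = V + ((C−V)·d_B)·d_B = V + 5.8608·d_B = (-13.3183,18.2343)
sweep = 180° − θ = 62.5504°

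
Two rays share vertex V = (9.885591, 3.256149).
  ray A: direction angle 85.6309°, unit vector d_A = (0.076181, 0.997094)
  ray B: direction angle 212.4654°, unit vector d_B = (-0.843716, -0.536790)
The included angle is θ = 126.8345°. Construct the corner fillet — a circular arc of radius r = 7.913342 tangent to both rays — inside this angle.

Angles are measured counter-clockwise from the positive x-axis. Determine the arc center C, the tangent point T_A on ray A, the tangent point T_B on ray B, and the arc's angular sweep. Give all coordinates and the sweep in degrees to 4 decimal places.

center=(2.2969,7.8072) T_A=(10.1872,7.2044) T_B=(6.5447,1.1306) sweep=53.1655

bisector direction at 149.0481° = (-0.857600,0.514318)
center distance |VC| = r/sin(θ/2) = 7.913342/sin(63.4173°) = 8.848752
C = V + |VC|·bis = (2.2969,7.8072)
T_A = V + ((C−V)·d_A)·d_A = V + 3.9597·d_A = (10.1872,7.2044)
T_B = V + ((C−V)·d_B)·d_B = V + 3.9597·d_B = (6.5447,1.1306)
sweep = 180° − θ = 53.1655°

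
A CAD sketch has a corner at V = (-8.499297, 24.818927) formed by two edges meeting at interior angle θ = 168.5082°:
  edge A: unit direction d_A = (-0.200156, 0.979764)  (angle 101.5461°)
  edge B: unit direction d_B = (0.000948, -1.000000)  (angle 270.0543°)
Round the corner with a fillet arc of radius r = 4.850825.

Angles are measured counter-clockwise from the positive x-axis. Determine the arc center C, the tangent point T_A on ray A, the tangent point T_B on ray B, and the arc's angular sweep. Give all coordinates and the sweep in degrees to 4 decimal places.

center=(-13.3497,24.3262) T_A=(-8.5970,25.2972) T_B=(-8.4988,24.3308) sweep=11.4918

bisector direction at 185.8002° = (-0.994880,-0.101060)
center distance |VC| = r/sin(θ/2) = 4.850825/sin(84.2541°) = 4.875320
C = V + |VC|·bis = (-13.3497,24.3262)
T_A = V + ((C−V)·d_A)·d_A = V + 0.4881·d_A = (-8.5970,25.2972)
T_B = V + ((C−V)·d_B)·d_B = V + 0.4881·d_B = (-8.4988,24.3308)
sweep = 180° − θ = 11.4918°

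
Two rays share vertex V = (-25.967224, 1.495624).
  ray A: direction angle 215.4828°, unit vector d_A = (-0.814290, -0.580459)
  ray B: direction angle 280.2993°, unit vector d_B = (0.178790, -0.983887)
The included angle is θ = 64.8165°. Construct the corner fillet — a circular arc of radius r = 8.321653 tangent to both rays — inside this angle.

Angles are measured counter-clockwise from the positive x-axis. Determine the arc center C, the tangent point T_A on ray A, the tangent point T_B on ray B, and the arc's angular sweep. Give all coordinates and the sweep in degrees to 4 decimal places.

bisector direction at 247.8911° = (-0.376369,-0.926470)
center distance |VC| = r/sin(θ/2) = 8.321653/sin(32.4083°) = 15.526968
C = V + |VC|·bis = (-31.8111,-12.8896)
T_A = V + ((C−V)·d_A)·d_A = V + 13.1087·d_A = (-36.6415,-6.1134)
T_B = V + ((C−V)·d_B)·d_B = V + 13.1087·d_B = (-23.6235,-11.4018)
sweep = 180° − θ = 115.1835°

center=(-31.8111,-12.8896) T_A=(-36.6415,-6.1134) T_B=(-23.6235,-11.4018) sweep=115.1835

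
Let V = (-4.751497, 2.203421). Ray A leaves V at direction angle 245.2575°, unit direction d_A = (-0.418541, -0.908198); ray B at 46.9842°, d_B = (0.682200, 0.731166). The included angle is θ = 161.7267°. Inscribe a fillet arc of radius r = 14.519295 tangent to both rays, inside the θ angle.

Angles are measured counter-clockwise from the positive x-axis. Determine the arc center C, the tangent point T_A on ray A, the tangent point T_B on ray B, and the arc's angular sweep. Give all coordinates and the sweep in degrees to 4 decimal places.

center=(7.4575,-5.9943) T_A=(-5.7288,0.0827) T_B=(-3.1585,3.9108) sweep=18.2733

bisector direction at 326.1209° = (0.830215,-0.557443)
center distance |VC| = r/sin(θ/2) = 14.519295/sin(80.8633°) = 14.705877
C = V + |VC|·bis = (7.4575,-5.9943)
T_A = V + ((C−V)·d_A)·d_A = V + 2.3351·d_A = (-5.7288,0.0827)
T_B = V + ((C−V)·d_B)·d_B = V + 2.3351·d_B = (-3.1585,3.9108)
sweep = 180° − θ = 18.2733°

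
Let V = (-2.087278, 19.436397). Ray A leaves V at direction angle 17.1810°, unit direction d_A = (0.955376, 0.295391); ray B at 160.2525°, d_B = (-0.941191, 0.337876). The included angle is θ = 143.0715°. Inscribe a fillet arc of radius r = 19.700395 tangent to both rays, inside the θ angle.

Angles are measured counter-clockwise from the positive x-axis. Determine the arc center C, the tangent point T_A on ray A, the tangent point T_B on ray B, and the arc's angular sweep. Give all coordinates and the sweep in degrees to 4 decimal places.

center=(-1.6221,40.2008) T_A=(4.1972,21.3795) T_B=(-8.2784,21.6589) sweep=36.9285

bisector direction at 88.7167° = (0.022395,0.999749)
center distance |VC| = r/sin(θ/2) = 19.700395/sin(71.5357°) = 20.769583
C = V + |VC|·bis = (-1.6221,40.2008)
T_A = V + ((C−V)·d_A)·d_A = V + 6.5780·d_A = (4.1972,21.3795)
T_B = V + ((C−V)·d_B)·d_B = V + 6.5780·d_B = (-8.2784,21.6589)
sweep = 180° − θ = 36.9285°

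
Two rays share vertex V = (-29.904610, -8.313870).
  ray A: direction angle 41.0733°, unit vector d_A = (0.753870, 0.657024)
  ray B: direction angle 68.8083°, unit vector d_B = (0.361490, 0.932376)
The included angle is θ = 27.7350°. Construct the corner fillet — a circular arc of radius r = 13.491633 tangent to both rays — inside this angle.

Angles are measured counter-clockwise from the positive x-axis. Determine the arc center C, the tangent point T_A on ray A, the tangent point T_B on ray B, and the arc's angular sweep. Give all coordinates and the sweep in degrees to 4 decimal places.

center=(2.4301,37.7635) T_A=(11.2944,27.5925) T_B=(-10.1492,42.6406) sweep=152.2650

bisector direction at 54.9408° = (0.574423,0.818559)
center distance |VC| = r/sin(θ/2) = 13.491633/sin(13.8675°) = 56.290806
C = V + |VC|·bis = (2.4301,37.7635)
T_A = V + ((C−V)·d_A)·d_A = V + 54.6501·d_A = (11.2944,27.5925)
T_B = V + ((C−V)·d_B)·d_B = V + 54.6501·d_B = (-10.1492,42.6406)
sweep = 180° − θ = 152.2650°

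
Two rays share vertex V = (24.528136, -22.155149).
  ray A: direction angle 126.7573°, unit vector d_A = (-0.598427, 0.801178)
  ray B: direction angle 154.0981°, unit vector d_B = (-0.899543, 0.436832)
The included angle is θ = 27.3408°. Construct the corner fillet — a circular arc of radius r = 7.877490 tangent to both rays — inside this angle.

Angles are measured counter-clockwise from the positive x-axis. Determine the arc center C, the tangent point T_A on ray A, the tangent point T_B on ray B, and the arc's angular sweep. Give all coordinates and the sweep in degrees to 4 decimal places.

center=(-1.1647,-0.9211) T_A=(5.1466,3.7930) T_B=(-4.6058,-8.0073) sweep=152.6592

bisector direction at 140.4277° = (-0.770821,0.637051)
center distance |VC| = r/sin(θ/2) = 7.877490/sin(13.6704°) = 33.331712
C = V + |VC|·bis = (-1.1647,-0.9211)
T_A = V + ((C−V)·d_A)·d_A = V + 32.3875·d_A = (5.1466,3.7930)
T_B = V + ((C−V)·d_B)·d_B = V + 32.3875·d_B = (-4.6058,-8.0073)
sweep = 180° − θ = 152.6592°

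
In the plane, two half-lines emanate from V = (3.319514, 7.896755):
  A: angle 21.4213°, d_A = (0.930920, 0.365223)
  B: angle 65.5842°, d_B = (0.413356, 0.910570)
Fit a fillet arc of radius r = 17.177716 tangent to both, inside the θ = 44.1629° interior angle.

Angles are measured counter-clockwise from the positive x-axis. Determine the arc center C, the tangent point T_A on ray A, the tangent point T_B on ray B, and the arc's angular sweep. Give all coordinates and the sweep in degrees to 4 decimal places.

center=(36.4637,39.3524) T_A=(42.7374,23.3614) T_B=(20.8222,46.4529) sweep=135.8371

bisector direction at 43.5027° = (0.725341,0.688389)
center distance |VC| = r/sin(θ/2) = 17.177716/sin(22.0815°) = 45.694618
C = V + |VC|·bis = (36.4637,39.3524)
T_A = V + ((C−V)·d_A)·d_A = V + 42.3429·d_A = (42.7374,23.3614)
T_B = V + ((C−V)·d_B)·d_B = V + 42.3429·d_B = (20.8222,46.4529)
sweep = 180° − θ = 135.8371°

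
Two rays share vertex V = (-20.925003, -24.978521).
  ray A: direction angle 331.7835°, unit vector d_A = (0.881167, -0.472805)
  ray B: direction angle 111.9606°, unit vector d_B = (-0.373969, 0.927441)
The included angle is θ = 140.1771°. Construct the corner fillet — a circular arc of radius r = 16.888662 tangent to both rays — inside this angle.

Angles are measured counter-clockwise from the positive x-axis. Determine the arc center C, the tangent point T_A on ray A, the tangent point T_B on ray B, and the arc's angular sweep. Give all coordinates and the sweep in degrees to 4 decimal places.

bisector direction at 41.8721° = (0.744637,0.667469)
center distance |VC| = r/sin(θ/2) = 16.888662/sin(70.0885°) = 17.962456
C = V + |VC|·bis = (-7.5495,-12.9891)
T_A = V + ((C−V)·d_A)·d_A = V + 6.1174·d_A = (-15.5345,-27.8709)
T_B = V + ((C−V)·d_B)·d_B = V + 6.1174·d_B = (-23.2127,-19.3050)
sweep = 180° − θ = 39.8229°

center=(-7.5495,-12.9891) T_A=(-15.5345,-27.8709) T_B=(-23.2127,-19.3050) sweep=39.8229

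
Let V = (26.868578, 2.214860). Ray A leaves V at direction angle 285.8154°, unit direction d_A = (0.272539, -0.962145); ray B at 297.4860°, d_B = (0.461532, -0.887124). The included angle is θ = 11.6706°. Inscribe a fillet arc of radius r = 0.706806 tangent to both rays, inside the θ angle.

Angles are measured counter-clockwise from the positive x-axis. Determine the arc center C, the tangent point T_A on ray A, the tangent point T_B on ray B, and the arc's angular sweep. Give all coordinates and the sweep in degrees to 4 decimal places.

bisector direction at 291.6507° = (0.368947,-0.929450)
center distance |VC| = r/sin(θ/2) = 0.706806/sin(5.8353°) = 6.952015
C = V + |VC|·bis = (29.4335,-4.2467)
T_A = V + ((C−V)·d_A)·d_A = V + 6.9160·d_A = (28.7535,-4.4393)
T_B = V + ((C−V)·d_B)·d_B = V + 6.9160·d_B = (30.0605,-3.9205)
sweep = 180° − θ = 168.3294°

center=(29.4335,-4.2467) T_A=(28.7535,-4.4393) T_B=(30.0605,-3.9205) sweep=168.3294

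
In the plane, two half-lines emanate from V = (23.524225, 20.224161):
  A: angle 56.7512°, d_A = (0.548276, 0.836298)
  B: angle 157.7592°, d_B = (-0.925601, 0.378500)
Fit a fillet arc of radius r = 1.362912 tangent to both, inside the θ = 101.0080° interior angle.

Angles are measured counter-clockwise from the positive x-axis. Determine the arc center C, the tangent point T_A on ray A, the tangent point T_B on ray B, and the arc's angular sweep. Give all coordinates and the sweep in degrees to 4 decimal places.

bisector direction at 107.2552° = (-0.296628,0.954993)
center distance |VC| = r/sin(θ/2) = 1.362912/sin(50.5040°) = 1.766187
C = V + |VC|·bis = (23.0003,21.9109)
T_A = V + ((C−V)·d_A)·d_A = V + 1.1233·d_A = (24.1401,21.1636)
T_B = V + ((C−V)·d_B)·d_B = V + 1.1233·d_B = (22.4845,20.6493)
sweep = 180° − θ = 78.9920°

center=(23.0003,21.9109) T_A=(24.1401,21.1636) T_B=(22.4845,20.6493) sweep=78.9920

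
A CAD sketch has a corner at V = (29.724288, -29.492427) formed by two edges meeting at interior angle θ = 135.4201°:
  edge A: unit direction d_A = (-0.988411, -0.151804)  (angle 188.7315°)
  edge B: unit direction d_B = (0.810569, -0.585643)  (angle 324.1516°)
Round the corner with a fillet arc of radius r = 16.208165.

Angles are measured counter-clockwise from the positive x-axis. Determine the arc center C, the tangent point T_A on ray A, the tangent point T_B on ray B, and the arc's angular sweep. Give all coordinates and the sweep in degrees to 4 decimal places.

center=(25.6176,-46.5214) T_A=(23.1572,-30.5010) T_B=(35.1098,-33.3835) sweep=44.5799

bisector direction at 256.4416° = (-0.234437,-0.972131)
center distance |VC| = r/sin(θ/2) = 16.208165/sin(67.7100°) = 17.517109
C = V + |VC|·bis = (25.6176,-46.5214)
T_A = V + ((C−V)·d_A)·d_A = V + 6.6441·d_A = (23.1572,-30.5010)
T_B = V + ((C−V)·d_B)·d_B = V + 6.6441·d_B = (35.1098,-33.3835)
sweep = 180° − θ = 44.5799°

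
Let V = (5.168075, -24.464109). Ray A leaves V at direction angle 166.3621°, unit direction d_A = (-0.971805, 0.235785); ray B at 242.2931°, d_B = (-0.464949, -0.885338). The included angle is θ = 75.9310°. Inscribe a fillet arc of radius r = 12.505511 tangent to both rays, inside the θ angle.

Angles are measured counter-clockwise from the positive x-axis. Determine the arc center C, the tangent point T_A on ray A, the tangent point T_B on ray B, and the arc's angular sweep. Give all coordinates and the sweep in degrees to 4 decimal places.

bisector direction at 204.3276° = (-0.911205,-0.411953)
center distance |VC| = r/sin(θ/2) = 12.505511/sin(37.9655°) = 20.327987
C = V + |VC|·bis = (-13.3549,-32.8383)
T_A = V + ((C−V)·d_A)·d_A = V + 16.0262·d_A = (-10.4063,-20.6854)
T_B = V + ((C−V)·d_B)·d_B = V + 16.0262·d_B = (-2.2833,-38.6527)
sweep = 180° − θ = 104.0690°

center=(-13.3549,-32.8383) T_A=(-10.4063,-20.6854) T_B=(-2.2833,-38.6527) sweep=104.0690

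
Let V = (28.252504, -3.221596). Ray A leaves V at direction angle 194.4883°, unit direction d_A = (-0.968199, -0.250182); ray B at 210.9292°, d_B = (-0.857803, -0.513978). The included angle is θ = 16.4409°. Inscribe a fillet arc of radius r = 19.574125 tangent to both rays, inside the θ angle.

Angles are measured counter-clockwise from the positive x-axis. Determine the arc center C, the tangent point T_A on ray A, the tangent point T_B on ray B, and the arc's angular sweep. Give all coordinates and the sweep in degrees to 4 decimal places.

bisector direction at 202.7088° = (-0.922479,-0.386047)
center distance |VC| = r/sin(θ/2) = 19.574125/sin(8.2204°) = 136.899038
C = V + |VC|·bis = (-98.0340,-56.0710)
T_A = V + ((C−V)·d_A)·d_A = V + 135.4924·d_A = (-102.9311,-37.1194)
T_B = V + ((C−V)·d_B)·d_B = V + 135.4924·d_B = (-87.9733,-72.8618)
sweep = 180° − θ = 163.5591°

center=(-98.0340,-56.0710) T_A=(-102.9311,-37.1194) T_B=(-87.9733,-72.8618) sweep=163.5591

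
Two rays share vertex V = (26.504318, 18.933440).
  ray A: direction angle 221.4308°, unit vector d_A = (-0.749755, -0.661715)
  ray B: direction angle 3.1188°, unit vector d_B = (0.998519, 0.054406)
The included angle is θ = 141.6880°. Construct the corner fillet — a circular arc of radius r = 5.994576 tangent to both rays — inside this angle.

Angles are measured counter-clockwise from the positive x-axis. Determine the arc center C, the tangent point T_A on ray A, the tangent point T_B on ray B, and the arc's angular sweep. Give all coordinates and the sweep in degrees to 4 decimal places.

bisector direction at 292.2748° = (0.379049,-0.925377)
center distance |VC| = r/sin(θ/2) = 5.994576/sin(70.8440°) = 6.345960
C = V + |VC|·bis = (28.9097,13.0610)
T_A = V + ((C−V)·d_A)·d_A = V + 2.0824·d_A = (24.9430,17.5555)
T_B = V + ((C−V)·d_B)·d_B = V + 2.0824·d_B = (28.5836,19.0467)
sweep = 180° − θ = 38.3120°

center=(28.9097,13.0610) T_A=(24.9430,17.5555) T_B=(28.5836,19.0467) sweep=38.3120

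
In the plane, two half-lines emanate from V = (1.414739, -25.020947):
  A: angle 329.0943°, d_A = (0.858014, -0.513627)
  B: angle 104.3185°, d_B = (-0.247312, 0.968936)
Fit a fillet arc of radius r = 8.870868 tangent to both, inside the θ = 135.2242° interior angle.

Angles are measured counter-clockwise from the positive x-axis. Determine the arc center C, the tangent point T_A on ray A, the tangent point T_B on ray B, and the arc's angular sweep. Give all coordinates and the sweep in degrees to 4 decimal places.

center=(9.1063,-19.2865) T_A=(4.5500,-26.8978) T_B=(0.5110,-21.4803) sweep=44.7758

bisector direction at 36.7064° = (0.801709,0.597715)
center distance |VC| = r/sin(θ/2) = 8.870868/sin(67.6121°) = 9.594002
C = V + |VC|·bis = (9.1063,-19.2865)
T_A = V + ((C−V)·d_A)·d_A = V + 3.6541·d_A = (4.5500,-26.8978)
T_B = V + ((C−V)·d_B)·d_B = V + 3.6541·d_B = (0.5110,-21.4803)
sweep = 180° − θ = 44.7758°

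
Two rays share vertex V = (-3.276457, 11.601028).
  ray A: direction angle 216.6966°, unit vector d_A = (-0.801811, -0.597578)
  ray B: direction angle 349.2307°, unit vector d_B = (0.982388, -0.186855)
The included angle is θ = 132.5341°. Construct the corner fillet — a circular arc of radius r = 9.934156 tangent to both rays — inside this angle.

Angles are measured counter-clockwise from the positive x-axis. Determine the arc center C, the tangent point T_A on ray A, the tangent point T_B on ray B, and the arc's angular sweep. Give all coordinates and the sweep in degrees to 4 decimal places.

bisector direction at 282.9636° = (0.224333,-0.974513)
center distance |VC| = r/sin(θ/2) = 9.934156/sin(66.2670°) = 10.851886
C = V + |VC|·bis = (-0.8420,1.0257)
T_A = V + ((C−V)·d_A)·d_A = V + 4.3676·d_A = (-6.7785,8.9910)
T_B = V + ((C−V)·d_B)·d_B = V + 4.3676·d_B = (1.0142,10.7849)
sweep = 180° − θ = 47.4659°

center=(-0.8420,1.0257) T_A=(-6.7785,8.9910) T_B=(1.0142,10.7849) sweep=47.4659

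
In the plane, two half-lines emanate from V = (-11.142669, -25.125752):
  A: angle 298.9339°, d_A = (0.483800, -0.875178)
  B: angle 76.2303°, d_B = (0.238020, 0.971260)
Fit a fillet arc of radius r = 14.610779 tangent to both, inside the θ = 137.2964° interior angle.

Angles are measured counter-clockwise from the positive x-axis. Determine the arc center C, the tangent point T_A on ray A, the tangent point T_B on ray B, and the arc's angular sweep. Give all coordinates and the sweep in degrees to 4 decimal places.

bisector direction at 7.5821° = (0.991257,0.131947)
center distance |VC| = r/sin(θ/2) = 14.610779/sin(68.6482°) = 15.687533
C = V + |VC|·bis = (4.4077,-23.0558)
T_A = V + ((C−V)·d_A)·d_A = V + 5.7117·d_A = (-8.3793,-30.1245)
T_B = V + ((C−V)·d_B)·d_B = V + 5.7117·d_B = (-9.7832,-19.5782)
sweep = 180° − θ = 42.7036°

center=(4.4077,-23.0558) T_A=(-8.3793,-30.1245) T_B=(-9.7832,-19.5782) sweep=42.7036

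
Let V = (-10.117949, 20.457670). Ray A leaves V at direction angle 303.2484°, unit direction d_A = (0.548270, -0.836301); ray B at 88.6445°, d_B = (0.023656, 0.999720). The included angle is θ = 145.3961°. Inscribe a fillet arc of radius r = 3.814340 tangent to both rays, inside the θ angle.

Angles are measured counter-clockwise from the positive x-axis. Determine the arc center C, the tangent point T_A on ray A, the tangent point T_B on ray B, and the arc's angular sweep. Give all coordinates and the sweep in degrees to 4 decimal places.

center=(-6.2766,21.5553) T_A=(-9.4665,19.4640) T_B=(-10.0898,21.6455) sweep=34.6039

bisector direction at 15.9464° = (0.961519,0.274739)
center distance |VC| = r/sin(θ/2) = 3.814340/sin(72.6980°) = 3.995116
C = V + |VC|·bis = (-6.2766,21.5553)
T_A = V + ((C−V)·d_A)·d_A = V + 1.1882·d_A = (-9.4665,19.4640)
T_B = V + ((C−V)·d_B)·d_B = V + 1.1882·d_B = (-10.0898,21.6455)
sweep = 180° − θ = 34.6039°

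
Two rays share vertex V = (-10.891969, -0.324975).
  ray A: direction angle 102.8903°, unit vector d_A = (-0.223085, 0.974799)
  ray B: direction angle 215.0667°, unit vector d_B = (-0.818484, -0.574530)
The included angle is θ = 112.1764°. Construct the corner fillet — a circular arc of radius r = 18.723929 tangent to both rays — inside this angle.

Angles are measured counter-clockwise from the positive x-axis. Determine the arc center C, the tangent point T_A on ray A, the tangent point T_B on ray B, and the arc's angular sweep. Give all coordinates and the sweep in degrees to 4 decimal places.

center=(-31.9521,7.7683) T_A=(-13.7001,11.9454) T_B=(-21.1947,-7.5569) sweep=67.8236

bisector direction at 158.9785° = (-0.933446,0.358718)
center distance |VC| = r/sin(θ/2) = 18.723929/sin(56.0882°) = 22.561740
C = V + |VC|·bis = (-31.9521,7.7683)
T_A = V + ((C−V)·d_A)·d_A = V + 12.5876·d_A = (-13.7001,11.9454)
T_B = V + ((C−V)·d_B)·d_B = V + 12.5876·d_B = (-21.1947,-7.5569)
sweep = 180° − θ = 67.8236°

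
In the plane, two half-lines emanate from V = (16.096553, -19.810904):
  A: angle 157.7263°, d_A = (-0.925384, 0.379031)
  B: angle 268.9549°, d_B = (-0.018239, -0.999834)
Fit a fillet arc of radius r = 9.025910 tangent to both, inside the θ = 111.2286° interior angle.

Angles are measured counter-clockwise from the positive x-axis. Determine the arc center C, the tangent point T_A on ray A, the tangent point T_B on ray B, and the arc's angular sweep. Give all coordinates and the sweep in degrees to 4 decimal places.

center=(6.9595,-25.8221) T_A=(10.3806,-17.4697) T_B=(15.9839,-25.9867) sweep=68.7714

bisector direction at 213.3406° = (-0.835418,-0.549615)
center distance |VC| = r/sin(θ/2) = 9.025910/sin(55.6143°) = 10.937123
C = V + |VC|·bis = (6.9595,-25.8221)
T_A = V + ((C−V)·d_A)·d_A = V + 6.1769·d_A = (10.3806,-17.4697)
T_B = V + ((C−V)·d_B)·d_B = V + 6.1769·d_B = (15.9839,-25.9867)
sweep = 180° − θ = 68.7714°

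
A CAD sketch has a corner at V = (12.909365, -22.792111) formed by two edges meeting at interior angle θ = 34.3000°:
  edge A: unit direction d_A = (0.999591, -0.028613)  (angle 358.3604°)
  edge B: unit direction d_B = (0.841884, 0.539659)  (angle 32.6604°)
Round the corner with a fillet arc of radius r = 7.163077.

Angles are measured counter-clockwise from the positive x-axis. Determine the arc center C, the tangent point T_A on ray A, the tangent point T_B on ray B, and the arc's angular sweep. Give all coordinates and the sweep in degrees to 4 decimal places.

center=(36.3167,-16.2961) T_A=(36.1117,-23.4563) T_B=(32.4511,-10.2656) sweep=145.7000

bisector direction at 15.5104° = (0.963582,0.267413)
center distance |VC| = r/sin(θ/2) = 7.163077/sin(17.1500°) = 24.291968
C = V + |VC|·bis = (36.3167,-16.2961)
T_A = V + ((C−V)·d_A)·d_A = V + 23.2119·d_A = (36.1117,-23.4563)
T_B = V + ((C−V)·d_B)·d_B = V + 23.2119·d_B = (32.4511,-10.2656)
sweep = 180° − θ = 145.7000°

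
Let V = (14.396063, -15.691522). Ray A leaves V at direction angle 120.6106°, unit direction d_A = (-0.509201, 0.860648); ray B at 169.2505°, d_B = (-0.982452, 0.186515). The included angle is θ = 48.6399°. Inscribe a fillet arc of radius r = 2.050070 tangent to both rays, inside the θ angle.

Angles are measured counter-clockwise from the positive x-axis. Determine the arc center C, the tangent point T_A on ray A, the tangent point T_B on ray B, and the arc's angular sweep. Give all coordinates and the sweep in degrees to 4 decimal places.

bisector direction at 144.9306° = (-0.818456,0.574569)
center distance |VC| = r/sin(θ/2) = 2.050070/sin(24.3199°) = 4.977932
C = V + |VC|·bis = (10.3218,-12.8314)
T_A = V + ((C−V)·d_A)·d_A = V + 4.5362·d_A = (12.0862,-11.7875)
T_B = V + ((C−V)·d_B)·d_B = V + 4.5362·d_B = (9.9395,-14.8455)
sweep = 180° − θ = 131.3601°

center=(10.3218,-12.8314) T_A=(12.0862,-11.7875) T_B=(9.9395,-14.8455) sweep=131.3601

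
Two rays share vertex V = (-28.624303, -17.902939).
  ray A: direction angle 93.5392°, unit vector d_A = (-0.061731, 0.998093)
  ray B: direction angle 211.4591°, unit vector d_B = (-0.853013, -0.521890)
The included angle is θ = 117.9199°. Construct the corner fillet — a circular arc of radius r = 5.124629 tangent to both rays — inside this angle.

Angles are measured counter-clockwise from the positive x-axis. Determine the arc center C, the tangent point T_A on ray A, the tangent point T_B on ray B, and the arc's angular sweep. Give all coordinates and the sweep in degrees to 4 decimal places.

center=(-33.9295,-15.1411) T_A=(-28.8147,-14.8248) T_B=(-31.2551,-19.5125) sweep=62.0801

bisector direction at 152.4992° = (-0.887004,0.461762)
center distance |VC| = r/sin(θ/2) = 5.124629/sin(58.9599°) = 5.981077
C = V + |VC|·bis = (-33.9295,-15.1411)
T_A = V + ((C−V)·d_A)·d_A = V + 3.0841·d_A = (-28.8147,-14.8248)
T_B = V + ((C−V)·d_B)·d_B = V + 3.0841·d_B = (-31.2551,-19.5125)
sweep = 180° − θ = 62.0801°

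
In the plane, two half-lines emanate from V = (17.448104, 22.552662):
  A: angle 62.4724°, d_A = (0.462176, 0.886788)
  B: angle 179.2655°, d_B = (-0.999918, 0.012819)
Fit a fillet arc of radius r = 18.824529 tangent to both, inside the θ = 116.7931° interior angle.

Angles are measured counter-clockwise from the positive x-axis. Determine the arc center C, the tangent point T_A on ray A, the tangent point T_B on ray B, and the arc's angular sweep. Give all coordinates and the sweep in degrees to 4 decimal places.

center=(6.1079,41.5241) T_A=(22.8013,32.8239) T_B=(5.8666,22.7011) sweep=63.2069

bisector direction at 120.8690° = (-0.513076,0.858343)
center distance |VC| = r/sin(θ/2) = 18.824529/sin(58.3965°) = 22.102420
C = V + |VC|·bis = (6.1079,41.5241)
T_A = V + ((C−V)·d_A)·d_A = V + 11.5825·d_A = (22.8013,32.8239)
T_B = V + ((C−V)·d_B)·d_B = V + 11.5825·d_B = (5.8666,22.7011)
sweep = 180° − θ = 63.2069°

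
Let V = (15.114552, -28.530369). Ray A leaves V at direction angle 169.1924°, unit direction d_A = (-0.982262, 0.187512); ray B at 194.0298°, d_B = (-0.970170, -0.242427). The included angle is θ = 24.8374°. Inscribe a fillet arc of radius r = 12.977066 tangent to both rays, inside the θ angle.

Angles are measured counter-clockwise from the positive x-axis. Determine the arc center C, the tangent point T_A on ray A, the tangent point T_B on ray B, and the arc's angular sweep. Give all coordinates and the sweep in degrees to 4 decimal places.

center=(-45.2049,-30.2269) T_A=(-42.7715,-17.4801) T_B=(-42.0589,-42.8169) sweep=155.1626

bisector direction at 181.6111° = (-0.999605,-0.028115)
center distance |VC| = r/sin(θ/2) = 12.977066/sin(12.4187°) = 60.343268
C = V + |VC|·bis = (-45.2049,-30.2269)
T_A = V + ((C−V)·d_A)·d_A = V + 58.9314·d_A = (-42.7715,-17.4801)
T_B = V + ((C−V)·d_B)·d_B = V + 58.9314·d_B = (-42.0589,-42.8169)
sweep = 180° − θ = 155.1626°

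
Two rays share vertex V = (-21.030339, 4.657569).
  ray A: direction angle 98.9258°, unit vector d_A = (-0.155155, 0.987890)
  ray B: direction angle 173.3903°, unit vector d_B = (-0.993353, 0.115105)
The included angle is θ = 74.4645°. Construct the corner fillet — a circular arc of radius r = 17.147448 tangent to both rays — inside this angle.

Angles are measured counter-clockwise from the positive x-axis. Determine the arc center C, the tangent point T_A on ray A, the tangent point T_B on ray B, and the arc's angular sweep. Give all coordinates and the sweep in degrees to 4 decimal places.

bisector direction at 136.1581° = (-0.721253,0.692671)
center distance |VC| = r/sin(θ/2) = 17.147448/sin(37.2323°) = 28.340671
C = V + |VC|·bis = (-41.4711,24.2883)
T_A = V + ((C−V)·d_A)·d_A = V + 22.5645·d_A = (-24.5313,26.9489)
T_B = V + ((C−V)·d_B)·d_B = V + 22.5645·d_B = (-43.4449,7.2549)
sweep = 180° − θ = 105.5355°

center=(-41.4711,24.2883) T_A=(-24.5313,26.9489) T_B=(-43.4449,7.2549) sweep=105.5355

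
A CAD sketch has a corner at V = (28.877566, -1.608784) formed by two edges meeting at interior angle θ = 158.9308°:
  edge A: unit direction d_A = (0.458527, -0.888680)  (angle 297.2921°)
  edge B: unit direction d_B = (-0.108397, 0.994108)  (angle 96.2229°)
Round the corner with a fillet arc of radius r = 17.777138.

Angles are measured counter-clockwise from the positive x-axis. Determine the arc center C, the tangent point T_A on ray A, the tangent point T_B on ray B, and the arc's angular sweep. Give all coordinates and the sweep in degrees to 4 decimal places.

center=(46.1916,3.6046) T_A=(30.3934,-4.5467) T_B=(28.5192,1.6776) sweep=21.0692

bisector direction at 16.7575° = (0.957534,0.288322)
center distance |VC| = r/sin(θ/2) = 17.777138/sin(79.4654°) = 18.081914
C = V + |VC|·bis = (46.1916,3.6046)
T_A = V + ((C−V)·d_A)·d_A = V + 3.3059·d_A = (30.3934,-4.5467)
T_B = V + ((C−V)·d_B)·d_B = V + 3.3059·d_B = (28.5192,1.6776)
sweep = 180° − θ = 21.0692°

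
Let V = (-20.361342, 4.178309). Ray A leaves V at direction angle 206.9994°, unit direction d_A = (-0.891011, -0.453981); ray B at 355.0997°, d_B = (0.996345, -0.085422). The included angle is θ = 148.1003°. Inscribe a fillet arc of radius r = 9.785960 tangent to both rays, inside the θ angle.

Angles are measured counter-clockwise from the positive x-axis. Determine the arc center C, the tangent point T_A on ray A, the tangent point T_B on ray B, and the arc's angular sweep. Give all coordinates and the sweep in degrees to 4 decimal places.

center=(-18.4107,-5.8108) T_A=(-22.8533,2.9086) T_B=(-17.5748,3.9394) sweep=31.8997

bisector direction at 281.0496° = (0.191658,-0.981462)
center distance |VC| = r/sin(θ/2) = 9.785960/sin(74.0502°) = 10.177778
C = V + |VC|·bis = (-18.4107,-5.8108)
T_A = V + ((C−V)·d_A)·d_A = V + 2.7968·d_A = (-22.8533,2.9086)
T_B = V + ((C−V)·d_B)·d_B = V + 2.7968·d_B = (-17.5748,3.9394)
sweep = 180° − θ = 31.8997°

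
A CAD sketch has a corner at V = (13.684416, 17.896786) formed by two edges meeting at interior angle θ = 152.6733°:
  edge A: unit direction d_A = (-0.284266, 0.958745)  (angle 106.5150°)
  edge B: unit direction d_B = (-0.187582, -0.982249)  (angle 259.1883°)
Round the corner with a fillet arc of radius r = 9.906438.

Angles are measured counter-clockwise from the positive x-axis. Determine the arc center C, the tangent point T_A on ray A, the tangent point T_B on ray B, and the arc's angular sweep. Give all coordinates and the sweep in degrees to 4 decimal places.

center=(3.5021,17.3896) T_A=(12.9998,20.2057) T_B=(13.2327,15.5313) sweep=27.3267

bisector direction at 182.8517° = (-0.998762,-0.049750)
center distance |VC| = r/sin(θ/2) = 9.906438/sin(76.3367°) = 10.194951
C = V + |VC|·bis = (3.5021,17.3896)
T_A = V + ((C−V)·d_A)·d_A = V + 2.4082·d_A = (12.9998,20.2057)
T_B = V + ((C−V)·d_B)·d_B = V + 2.4082·d_B = (13.2327,15.5313)
sweep = 180° − θ = 27.3267°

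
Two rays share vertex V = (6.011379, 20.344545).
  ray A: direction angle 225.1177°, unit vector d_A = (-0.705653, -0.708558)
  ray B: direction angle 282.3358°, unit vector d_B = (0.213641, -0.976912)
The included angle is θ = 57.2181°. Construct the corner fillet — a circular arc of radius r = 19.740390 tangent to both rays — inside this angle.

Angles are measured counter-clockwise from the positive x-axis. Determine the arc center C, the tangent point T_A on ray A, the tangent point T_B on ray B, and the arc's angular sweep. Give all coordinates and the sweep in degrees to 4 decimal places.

center=(-5.5410,-19.2300) T_A=(-19.5282,-5.3002) T_B=(13.7436,-15.0127) sweep=122.7819

bisector direction at 253.7268° = (-0.280219,-0.959936)
center distance |VC| = r/sin(θ/2) = 19.740390/sin(28.6090°) = 41.226256
C = V + |VC|·bis = (-5.5410,-19.2300)
T_A = V + ((C−V)·d_A)·d_A = V + 36.1928·d_A = (-19.5282,-5.3002)
T_B = V + ((C−V)·d_B)·d_B = V + 36.1928·d_B = (13.7436,-15.0127)
sweep = 180° − θ = 122.7819°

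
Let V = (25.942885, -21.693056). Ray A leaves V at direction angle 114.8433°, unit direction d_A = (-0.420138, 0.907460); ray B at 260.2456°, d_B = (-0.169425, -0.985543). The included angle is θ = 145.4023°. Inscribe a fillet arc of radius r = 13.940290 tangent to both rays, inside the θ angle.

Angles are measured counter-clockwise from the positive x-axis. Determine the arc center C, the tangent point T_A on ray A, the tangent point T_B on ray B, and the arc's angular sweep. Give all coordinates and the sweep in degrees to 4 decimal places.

center=(11.4686,-23.6101) T_A=(24.1188,-17.7532) T_B=(25.2073,-25.9719) sweep=34.5977

bisector direction at 187.5445° = (-0.991343,-0.131295)
center distance |VC| = r/sin(θ/2) = 13.940290/sin(72.7011°) = 14.600728
C = V + |VC|·bis = (11.4686,-23.6101)
T_A = V + ((C−V)·d_A)·d_A = V + 4.3416·d_A = (24.1188,-17.7532)
T_B = V + ((C−V)·d_B)·d_B = V + 4.3416·d_B = (25.2073,-25.9719)
sweep = 180° − θ = 34.5977°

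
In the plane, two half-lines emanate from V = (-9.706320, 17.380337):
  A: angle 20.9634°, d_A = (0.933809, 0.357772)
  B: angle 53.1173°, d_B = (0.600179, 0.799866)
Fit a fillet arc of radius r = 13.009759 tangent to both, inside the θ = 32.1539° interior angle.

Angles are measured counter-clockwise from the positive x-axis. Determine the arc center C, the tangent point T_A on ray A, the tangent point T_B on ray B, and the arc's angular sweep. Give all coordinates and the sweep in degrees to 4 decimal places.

bisector direction at 37.0403° = (0.798211,0.602377)
center distance |VC| = r/sin(θ/2) = 13.009759/sin(16.0770°) = 46.978831
C = V + |VC|·bis = (27.7927,45.6793)
T_A = V + ((C−V)·d_A)·d_A = V + 45.1415·d_A = (32.4472,33.5307)
T_B = V + ((C−V)·d_B)·d_B = V + 45.1415·d_B = (17.3867,53.4875)
sweep = 180° − θ = 147.8461°

center=(27.7927,45.6793) T_A=(32.4472,33.5307) T_B=(17.3867,53.4875) sweep=147.8461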